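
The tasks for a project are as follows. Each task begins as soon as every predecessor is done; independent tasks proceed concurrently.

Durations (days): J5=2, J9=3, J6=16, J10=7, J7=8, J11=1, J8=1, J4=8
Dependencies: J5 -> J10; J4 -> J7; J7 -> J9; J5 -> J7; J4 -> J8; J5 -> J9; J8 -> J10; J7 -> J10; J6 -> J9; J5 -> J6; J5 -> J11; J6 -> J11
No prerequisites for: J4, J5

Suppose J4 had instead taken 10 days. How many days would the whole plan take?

25

The binding path is J4→J7→J10 = 8+8+7 = 23; finish at 23 days.
Since J4 is critical, the +2 change carries straight to that chain (now 25 days).
The critical path is still J4→J7→J10; finish is now 25 days.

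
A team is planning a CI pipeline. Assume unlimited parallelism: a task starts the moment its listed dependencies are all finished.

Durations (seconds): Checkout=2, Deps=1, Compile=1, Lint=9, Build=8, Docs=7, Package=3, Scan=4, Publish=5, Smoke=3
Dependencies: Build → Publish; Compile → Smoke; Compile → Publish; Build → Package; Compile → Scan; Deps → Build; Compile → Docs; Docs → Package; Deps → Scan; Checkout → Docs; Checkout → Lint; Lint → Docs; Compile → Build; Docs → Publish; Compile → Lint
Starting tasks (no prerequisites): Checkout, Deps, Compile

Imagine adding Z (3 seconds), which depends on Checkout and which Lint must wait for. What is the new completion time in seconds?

26

Originally the CI pipeline takes 23 seconds.
With Z inserted, Lint now waits for max(Checkout, Compile, Z).
New critical path: Checkout→Z→Lint→Docs→Publish = 2+3+9+7+5 = 26 ⇒ 26 seconds.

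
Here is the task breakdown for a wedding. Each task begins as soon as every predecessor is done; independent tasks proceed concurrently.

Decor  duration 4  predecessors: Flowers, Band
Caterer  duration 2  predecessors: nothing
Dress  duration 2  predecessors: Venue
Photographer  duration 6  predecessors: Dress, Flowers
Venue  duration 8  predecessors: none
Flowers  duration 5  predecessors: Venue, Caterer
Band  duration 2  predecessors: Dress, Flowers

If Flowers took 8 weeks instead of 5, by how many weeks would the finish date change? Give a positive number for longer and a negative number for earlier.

As given, the longest chain is Venue→Flowers→Band→Decor = 8+5+2+4 = 19, so the finish is 19 weeks.
Flowers is on the critical path; changing it to 8 makes that path 22 weeks.
That remains the longest chain; total 22 weeks.
Change in finish: 22 − 19 = +3 weeks.

3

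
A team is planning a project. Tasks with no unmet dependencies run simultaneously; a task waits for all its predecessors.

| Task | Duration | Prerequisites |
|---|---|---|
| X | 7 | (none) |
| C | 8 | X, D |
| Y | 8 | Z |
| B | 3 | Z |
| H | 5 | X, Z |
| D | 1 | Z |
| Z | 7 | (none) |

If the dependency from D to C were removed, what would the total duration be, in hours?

Original critical path: Z→D→C = 7+1+8 = 16 ⇒ 16 hours.
Without D→C, C's earliest start moves from 8 to 7.
New critical path: X→C = 7+8 = 15 ⇒ 15 hours.

15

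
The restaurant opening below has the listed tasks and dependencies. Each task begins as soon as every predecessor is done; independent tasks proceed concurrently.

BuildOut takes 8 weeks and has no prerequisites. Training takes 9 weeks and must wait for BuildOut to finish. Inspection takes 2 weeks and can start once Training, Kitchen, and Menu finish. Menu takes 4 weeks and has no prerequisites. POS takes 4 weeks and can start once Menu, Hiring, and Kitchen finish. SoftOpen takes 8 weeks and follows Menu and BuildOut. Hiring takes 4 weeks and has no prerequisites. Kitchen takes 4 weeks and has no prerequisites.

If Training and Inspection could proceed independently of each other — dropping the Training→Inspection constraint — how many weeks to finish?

17

Original critical path: BuildOut→Training→Inspection = 8+9+2 = 19 ⇒ 19 weeks.
Without Training→Inspection, Inspection's earliest start moves from 17 to 4.
After: BuildOut→Training = 8+9 = 17 → 17 weeks.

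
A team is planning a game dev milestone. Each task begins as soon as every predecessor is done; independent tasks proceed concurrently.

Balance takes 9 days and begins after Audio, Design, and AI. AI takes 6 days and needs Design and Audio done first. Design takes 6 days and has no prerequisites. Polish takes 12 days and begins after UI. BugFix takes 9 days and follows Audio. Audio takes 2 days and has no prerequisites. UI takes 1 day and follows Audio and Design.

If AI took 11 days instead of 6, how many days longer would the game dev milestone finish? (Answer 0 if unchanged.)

Critical path before the change: Design→AI→Balance = 6+6+9 = 21 giving 21 days.
Since AI is critical, the +5 change carries straight to that chain (now 26 days).
No other chain overtakes it, so the finish is 26 days.
Change in finish: 26 − 21 = +5 days.

5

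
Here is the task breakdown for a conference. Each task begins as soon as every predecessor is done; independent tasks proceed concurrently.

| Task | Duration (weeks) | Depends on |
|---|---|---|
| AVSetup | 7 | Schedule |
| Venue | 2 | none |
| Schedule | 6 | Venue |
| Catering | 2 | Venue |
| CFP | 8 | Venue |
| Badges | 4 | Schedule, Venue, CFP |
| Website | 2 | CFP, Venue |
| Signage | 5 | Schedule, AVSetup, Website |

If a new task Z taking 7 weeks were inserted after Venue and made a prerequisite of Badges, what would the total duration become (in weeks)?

Originally the project takes 20 weeks.
With Z inserted, Badges now waits for max(Schedule, Venue, CFP, Z).
New critical path: Venue→Schedule→AVSetup→Signage = 2+6+7+5 = 20 ⇒ 20 weeks.

20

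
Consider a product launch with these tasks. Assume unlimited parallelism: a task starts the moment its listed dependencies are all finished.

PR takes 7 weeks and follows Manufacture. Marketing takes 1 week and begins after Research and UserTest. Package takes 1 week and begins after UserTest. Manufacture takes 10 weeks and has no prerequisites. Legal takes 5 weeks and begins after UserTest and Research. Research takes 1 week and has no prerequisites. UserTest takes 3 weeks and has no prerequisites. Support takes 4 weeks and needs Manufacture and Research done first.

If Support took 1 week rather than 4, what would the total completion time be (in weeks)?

Actual critical path: Manufacture→PR = 10+7 = 17 ⇒ 17 weeks.
Support is off the critical path — its longest chain is 14 weeks, giving 3 of slack.
The critical path is still Manufacture→PR; finish is now 17 weeks.

17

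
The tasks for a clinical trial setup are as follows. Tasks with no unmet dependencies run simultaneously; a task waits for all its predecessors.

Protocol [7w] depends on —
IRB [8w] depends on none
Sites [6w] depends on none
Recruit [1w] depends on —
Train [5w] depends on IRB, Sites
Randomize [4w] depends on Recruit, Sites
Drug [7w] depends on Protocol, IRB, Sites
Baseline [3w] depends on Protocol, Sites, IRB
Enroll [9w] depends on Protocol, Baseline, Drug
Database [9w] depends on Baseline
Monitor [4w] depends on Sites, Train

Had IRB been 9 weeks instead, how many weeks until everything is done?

Baseline: IRB→Drug→Enroll = 8+7+9 = 24 → 24 weeks.
Since IRB is critical, the +1 change carries straight to that chain (now 25 weeks).
No other chain overtakes it, so the finish is 25 weeks.

25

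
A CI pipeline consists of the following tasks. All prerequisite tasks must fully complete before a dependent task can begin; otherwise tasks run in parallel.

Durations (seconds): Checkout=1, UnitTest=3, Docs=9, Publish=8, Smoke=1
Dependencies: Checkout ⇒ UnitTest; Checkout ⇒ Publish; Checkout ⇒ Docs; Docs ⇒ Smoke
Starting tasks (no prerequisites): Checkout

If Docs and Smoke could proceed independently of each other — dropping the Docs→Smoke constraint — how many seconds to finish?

10

With the dependency in place, Checkout→Docs→Smoke = 1+9+1 = 11 sets the finish at 11 seconds.
Without Docs→Smoke, Smoke's earliest start moves from 10 to 0.
New critical path: Checkout→Docs = 1+9 = 10 ⇒ 10 seconds.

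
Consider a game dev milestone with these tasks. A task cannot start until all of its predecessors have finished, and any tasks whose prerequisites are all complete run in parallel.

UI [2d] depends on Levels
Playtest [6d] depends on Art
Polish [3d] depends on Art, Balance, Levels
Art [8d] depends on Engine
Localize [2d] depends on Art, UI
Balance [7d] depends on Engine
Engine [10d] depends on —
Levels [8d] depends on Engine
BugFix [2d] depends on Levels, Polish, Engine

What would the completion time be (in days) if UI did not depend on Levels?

With the dependency in place, Engine→Art→Playtest = 10+8+6 = 24 sets the finish at 24 days.
Without Levels→UI, UI's earliest start moves from 18 to 0.
New critical path: Engine→Art→Playtest = 10+8+6 = 24 ⇒ 24 days.

24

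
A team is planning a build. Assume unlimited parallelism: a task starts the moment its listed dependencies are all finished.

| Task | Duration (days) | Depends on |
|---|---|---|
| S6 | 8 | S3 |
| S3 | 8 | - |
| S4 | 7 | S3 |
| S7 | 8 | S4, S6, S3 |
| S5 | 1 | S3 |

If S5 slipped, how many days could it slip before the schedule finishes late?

15

The longest chain is S3→S6→S7 = 8+8+8 = 24; overall finish 24 days.
The longest chain containing S5 totals 9 days.
Float = 24 − 9 = 15.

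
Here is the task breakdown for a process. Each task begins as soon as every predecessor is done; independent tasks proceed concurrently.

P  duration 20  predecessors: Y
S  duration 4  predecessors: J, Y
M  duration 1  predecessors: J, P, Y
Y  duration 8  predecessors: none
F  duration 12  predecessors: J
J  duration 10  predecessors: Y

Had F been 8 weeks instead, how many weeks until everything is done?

The binding path is Y→J→F = 8+10+12 = 30; finish at 30 weeks.
F is on the critical path; changing it to 8 makes that path 26 weeks.
New critical path: Y→P→M = 8+20+1 = 29 ⇒ 29 weeks.

29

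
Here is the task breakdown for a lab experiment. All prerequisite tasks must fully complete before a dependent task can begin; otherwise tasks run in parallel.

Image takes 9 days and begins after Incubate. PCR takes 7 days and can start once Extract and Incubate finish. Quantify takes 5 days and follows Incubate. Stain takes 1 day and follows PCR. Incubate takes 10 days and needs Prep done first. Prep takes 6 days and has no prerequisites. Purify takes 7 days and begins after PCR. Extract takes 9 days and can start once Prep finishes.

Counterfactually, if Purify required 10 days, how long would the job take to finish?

Baseline: Prep→Incubate→PCR→Purify = 6+10+7+7 = 30 → 30 days.
Purify is on the critical path; changing it to 10 makes that path 33 days.
That remains the longest chain; total 33 days.

33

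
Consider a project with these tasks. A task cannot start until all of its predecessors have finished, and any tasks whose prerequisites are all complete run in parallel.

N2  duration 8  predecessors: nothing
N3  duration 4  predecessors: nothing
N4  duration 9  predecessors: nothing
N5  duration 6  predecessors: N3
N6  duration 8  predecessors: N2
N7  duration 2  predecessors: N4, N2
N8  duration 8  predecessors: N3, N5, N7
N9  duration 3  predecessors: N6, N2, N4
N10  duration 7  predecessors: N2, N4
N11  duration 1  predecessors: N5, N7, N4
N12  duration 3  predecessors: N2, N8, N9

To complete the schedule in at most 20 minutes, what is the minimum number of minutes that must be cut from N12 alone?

2

Current finish: 22 minutes; target: 20.
N12 is on every critical path, so each minute cut from N12 cuts the finish by one (this holds down to a finish of 20).
Need 22 − 20 = 2 minutes off N12 → N12 becomes 1 minute, finish becomes 20.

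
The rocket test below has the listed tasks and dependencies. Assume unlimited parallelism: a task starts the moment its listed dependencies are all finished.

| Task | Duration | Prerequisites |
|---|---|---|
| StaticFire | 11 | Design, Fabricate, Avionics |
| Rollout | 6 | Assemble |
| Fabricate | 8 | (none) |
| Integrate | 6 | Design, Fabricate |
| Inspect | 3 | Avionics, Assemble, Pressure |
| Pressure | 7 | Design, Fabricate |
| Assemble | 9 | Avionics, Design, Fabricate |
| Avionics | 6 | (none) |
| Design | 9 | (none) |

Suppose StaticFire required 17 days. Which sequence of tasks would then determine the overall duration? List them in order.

Baseline: Design→Assemble→Rollout = 9+9+6 = 24 → 24 days.
The longest path through StaticFire is only 20 days, so StaticFire has float 4.
Now Design→StaticFire = 9+17 = 26 is longest, so the finish becomes 26 days.

Design, StaticFire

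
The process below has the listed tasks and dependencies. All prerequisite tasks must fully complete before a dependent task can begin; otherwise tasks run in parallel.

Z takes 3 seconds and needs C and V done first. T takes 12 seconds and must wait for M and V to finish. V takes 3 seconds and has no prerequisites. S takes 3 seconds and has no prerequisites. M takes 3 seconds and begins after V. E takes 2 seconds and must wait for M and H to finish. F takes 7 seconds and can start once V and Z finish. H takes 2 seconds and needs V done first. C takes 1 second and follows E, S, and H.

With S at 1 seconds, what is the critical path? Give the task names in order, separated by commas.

The binding path is V→M→E→C→Z→F = 3+3+2+1+3+7 = 19; finish at 19 seconds.
S is off the critical path — its longest chain is 14 seconds, giving 5 of slack.
That remains the longest chain; total 19 seconds.

V, M, E, C, Z, F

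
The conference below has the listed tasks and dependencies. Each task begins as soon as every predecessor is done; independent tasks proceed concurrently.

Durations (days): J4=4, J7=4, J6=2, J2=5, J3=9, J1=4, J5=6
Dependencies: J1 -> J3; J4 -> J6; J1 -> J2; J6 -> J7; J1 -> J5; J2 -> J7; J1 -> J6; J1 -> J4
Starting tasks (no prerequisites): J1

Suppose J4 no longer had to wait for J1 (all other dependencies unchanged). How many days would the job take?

Original critical path: J1→J4→J6→J7 = 4+4+2+4 = 14 ⇒ 14 days.
Without J1→J4, J4's earliest start moves from 4 to 0.
After: J1→J2→J7 = 4+5+4 = 13 → 13 days.

13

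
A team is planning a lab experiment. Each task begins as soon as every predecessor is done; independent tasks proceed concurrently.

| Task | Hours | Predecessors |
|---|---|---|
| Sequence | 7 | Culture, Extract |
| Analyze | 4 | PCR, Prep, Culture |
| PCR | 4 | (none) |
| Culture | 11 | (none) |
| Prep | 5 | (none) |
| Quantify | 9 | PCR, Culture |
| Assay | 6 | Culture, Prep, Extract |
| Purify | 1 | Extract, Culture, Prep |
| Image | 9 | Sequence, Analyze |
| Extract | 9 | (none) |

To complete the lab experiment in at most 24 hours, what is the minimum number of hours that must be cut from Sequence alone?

3

Current finish: 27 hours; target: 24.
Sequence is on every critical path, so each hour cut from Sequence cuts the finish by one (this holds down to a finish of 24).
Need 27 − 24 = 3 hours off Sequence → Sequence becomes 4 hours, finish becomes 24.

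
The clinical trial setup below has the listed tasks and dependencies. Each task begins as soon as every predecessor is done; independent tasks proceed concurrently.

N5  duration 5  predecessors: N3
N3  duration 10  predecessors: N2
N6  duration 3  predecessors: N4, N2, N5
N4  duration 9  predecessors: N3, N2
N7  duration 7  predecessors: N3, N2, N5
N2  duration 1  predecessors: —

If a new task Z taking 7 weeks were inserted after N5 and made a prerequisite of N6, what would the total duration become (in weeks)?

Originally the plan takes 23 weeks.
With Z inserted, N6 now waits for max(N4, N2, N5, Z).
New critical path: N2→N3→N5→Z→N6 = 1+10+5+7+3 = 26 ⇒ 26 weeks.

26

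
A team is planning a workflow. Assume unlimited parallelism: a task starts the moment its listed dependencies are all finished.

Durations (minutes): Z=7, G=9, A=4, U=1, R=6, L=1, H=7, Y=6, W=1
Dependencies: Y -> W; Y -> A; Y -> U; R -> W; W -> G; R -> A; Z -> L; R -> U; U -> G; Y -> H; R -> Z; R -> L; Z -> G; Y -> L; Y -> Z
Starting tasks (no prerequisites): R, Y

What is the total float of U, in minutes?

6

The longest chain is R→Z→G = 6+7+9 = 22; overall finish 22 minutes.
Longest path through U: 16 minutes (earliest finish 7, latest finish 13).
So U can slip 13 − 7 = 6 minutes.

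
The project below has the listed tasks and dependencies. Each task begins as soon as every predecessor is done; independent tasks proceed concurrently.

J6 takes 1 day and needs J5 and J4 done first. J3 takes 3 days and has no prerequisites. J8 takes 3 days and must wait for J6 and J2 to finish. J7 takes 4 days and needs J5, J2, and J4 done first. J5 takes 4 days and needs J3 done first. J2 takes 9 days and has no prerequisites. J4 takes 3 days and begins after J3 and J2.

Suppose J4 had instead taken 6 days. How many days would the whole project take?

19

Critical path before the change: J2→J4→J6→J8 = 9+3+1+3 = 16 giving 16 days.
J4 is on the critical path; changing it to 6 makes that path 19 days.
The critical path is still J2→J4→J6→J8; finish is now 19 days.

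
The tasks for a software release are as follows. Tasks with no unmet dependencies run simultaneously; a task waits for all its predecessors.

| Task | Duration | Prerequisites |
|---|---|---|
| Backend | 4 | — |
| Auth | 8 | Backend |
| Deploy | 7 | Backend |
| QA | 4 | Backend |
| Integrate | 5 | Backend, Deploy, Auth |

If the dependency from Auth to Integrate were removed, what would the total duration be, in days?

Before: longest chain Backend→Auth→Integrate = 4+8+5 = 17, finish 17.
Without Auth→Integrate, Integrate's earliest start moves from 12 to 11.
New critical path: Backend→Deploy→Integrate = 4+7+5 = 16 ⇒ 16 days.

16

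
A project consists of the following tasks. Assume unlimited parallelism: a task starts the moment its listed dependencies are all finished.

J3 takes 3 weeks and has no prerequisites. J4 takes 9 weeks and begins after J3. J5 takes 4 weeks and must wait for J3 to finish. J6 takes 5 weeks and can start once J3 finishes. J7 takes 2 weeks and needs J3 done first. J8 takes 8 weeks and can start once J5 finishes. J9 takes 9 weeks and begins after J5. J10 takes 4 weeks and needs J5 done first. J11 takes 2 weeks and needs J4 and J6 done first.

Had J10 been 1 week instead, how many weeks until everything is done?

Baseline: J3→J5→J9 = 3+4+9 = 16 → 16 weeks.
J10 has 5 weeks of float (longest path through it is 11).
That remains the longest chain; total 16 weeks.

16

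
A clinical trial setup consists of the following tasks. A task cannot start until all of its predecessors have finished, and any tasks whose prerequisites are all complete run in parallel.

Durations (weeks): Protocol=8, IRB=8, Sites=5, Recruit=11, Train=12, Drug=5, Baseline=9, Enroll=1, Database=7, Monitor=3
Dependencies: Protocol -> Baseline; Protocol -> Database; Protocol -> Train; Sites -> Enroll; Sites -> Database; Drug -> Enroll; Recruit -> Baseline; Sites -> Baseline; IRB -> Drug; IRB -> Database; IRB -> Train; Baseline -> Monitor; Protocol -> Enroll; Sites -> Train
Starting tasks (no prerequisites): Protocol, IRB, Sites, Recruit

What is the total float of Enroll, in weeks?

The longest chain is Recruit→Baseline→Monitor = 11+9+3 = 23; overall finish 23 weeks.
Enroll finishes as early as 14 and must finish by 23.
Float = 23 − 14 = 9.

9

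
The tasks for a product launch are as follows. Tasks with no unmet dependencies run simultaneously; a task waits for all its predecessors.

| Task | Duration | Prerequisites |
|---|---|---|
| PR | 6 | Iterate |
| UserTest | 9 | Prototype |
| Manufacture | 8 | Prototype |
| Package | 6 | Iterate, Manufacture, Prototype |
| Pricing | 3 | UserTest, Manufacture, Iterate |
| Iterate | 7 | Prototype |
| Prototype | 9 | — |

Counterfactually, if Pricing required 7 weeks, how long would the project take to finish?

As given, the longest chain is Prototype→Manufacture→Package = 9+8+6 = 23, so the finish is 23 weeks.
Pricing has 2 weeks of float (longest path through it is 21).
New critical path: Prototype→UserTest→Pricing = 9+9+7 = 25 ⇒ 25 weeks.

25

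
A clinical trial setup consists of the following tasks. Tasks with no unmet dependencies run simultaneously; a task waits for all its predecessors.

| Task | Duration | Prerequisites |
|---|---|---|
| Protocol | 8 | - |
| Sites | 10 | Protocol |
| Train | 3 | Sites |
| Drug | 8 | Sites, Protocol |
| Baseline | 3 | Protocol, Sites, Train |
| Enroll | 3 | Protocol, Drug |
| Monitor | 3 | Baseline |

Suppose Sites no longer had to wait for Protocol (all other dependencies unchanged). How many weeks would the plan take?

Before: longest chain Protocol→Sites→Drug→Enroll = 8+10+8+3 = 29, finish 29.
Without Protocol→Sites, Sites's earliest start moves from 8 to 0.
After: Sites→Drug→Enroll = 10+8+3 = 21 → 21 weeks.

21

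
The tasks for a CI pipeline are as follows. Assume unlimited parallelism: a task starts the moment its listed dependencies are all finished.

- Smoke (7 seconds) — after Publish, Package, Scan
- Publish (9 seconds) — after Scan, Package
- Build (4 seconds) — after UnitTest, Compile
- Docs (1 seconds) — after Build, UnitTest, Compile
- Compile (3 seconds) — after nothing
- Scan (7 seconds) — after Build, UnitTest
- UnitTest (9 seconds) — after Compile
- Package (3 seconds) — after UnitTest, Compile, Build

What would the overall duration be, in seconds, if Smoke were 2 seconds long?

The binding path is Compile→UnitTest→Build→Scan→Publish→Smoke = 3+9+4+7+9+7 = 39; finish at 39 seconds.
Smoke lies on that path, so at 2 seconds the path becomes 34 seconds.
The critical path is still Compile→UnitTest→Build→Scan→Publish→Smoke; finish is now 34 seconds.

34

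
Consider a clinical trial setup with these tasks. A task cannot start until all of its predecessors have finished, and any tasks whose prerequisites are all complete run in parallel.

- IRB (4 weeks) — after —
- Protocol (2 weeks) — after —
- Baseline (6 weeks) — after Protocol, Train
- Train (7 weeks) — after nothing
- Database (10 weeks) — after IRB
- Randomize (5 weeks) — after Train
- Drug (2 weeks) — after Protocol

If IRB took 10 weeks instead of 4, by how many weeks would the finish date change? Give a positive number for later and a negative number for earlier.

6

The binding path is IRB→Database = 4+10 = 14; finish at 14 weeks.
IRB lies on that path, so at 10 weeks the path becomes 20 weeks.
No other chain overtakes it, so the finish is 20 weeks.
Change in finish: 20 − 14 = +6 weeks.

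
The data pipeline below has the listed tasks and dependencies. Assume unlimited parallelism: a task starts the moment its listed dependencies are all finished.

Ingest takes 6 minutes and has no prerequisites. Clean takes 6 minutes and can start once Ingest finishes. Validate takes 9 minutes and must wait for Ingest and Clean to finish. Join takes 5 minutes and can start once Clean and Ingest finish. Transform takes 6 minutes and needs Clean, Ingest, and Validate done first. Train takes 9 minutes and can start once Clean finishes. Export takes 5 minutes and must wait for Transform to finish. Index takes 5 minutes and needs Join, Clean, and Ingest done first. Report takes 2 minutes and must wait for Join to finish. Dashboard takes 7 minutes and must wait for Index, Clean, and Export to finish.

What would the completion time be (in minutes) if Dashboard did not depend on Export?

32

Before: longest chain Ingest→Clean→Validate→Transform→Export→Dashboard = 6+6+9+6+5+7 = 39, finish 39.
Without Export→Dashboard, Dashboard's earliest start moves from 32 to 22.
New critical path: Ingest→Clean→Validate→Transform→Export = 6+6+9+6+5 = 32 ⇒ 32 minutes.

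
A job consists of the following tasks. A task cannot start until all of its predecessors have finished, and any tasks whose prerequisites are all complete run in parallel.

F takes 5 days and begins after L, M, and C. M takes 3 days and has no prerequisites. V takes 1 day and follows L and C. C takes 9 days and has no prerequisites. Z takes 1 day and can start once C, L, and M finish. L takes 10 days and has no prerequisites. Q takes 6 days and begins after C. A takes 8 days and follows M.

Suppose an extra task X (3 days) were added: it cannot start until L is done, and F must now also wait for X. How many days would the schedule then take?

Originally the schedule takes 15 days.
With X inserted, F now waits for max(L, M, C, X).
New critical path: L→X→F = 10+3+5 = 18 ⇒ 18 days.

18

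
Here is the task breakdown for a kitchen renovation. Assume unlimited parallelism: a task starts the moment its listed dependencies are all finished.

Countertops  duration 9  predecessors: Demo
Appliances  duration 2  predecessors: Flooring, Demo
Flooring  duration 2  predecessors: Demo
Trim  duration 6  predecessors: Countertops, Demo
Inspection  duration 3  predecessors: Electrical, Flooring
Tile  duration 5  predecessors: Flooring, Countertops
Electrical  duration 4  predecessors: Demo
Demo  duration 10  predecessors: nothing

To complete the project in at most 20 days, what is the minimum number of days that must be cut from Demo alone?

Current finish: 25 days; target: 20.
Demo is on every critical path, so each day cut from Demo cuts the finish by one (this holds down to a finish of 16).
Need 25 − 20 = 5 days off Demo → Demo becomes 5 days, finish becomes 20.

5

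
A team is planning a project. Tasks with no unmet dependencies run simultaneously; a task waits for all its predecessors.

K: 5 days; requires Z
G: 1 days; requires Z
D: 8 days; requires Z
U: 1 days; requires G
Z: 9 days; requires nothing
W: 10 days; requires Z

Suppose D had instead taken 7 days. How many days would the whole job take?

As given, the longest chain is Z→W = 9+10 = 19, so the finish is 19 days.
The longest path through D is only 17 days, so D has float 2.
The critical path is still Z→W; finish is now 19 days.

19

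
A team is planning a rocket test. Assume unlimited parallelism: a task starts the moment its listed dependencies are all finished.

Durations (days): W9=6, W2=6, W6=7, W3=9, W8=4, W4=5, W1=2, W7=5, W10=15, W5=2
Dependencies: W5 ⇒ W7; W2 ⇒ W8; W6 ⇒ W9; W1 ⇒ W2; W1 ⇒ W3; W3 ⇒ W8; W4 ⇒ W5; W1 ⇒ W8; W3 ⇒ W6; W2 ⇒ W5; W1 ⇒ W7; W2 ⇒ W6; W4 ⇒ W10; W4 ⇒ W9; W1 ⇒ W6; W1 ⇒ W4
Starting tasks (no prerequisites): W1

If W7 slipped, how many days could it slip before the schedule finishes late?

9

The longest chain is W1→W3→W6→W9 = 2+9+7+6 = 24; overall finish 24 days.
W7 finishes as early as 15 and must finish by 24.
Slack of W7 = 19 − 10 = 9 days.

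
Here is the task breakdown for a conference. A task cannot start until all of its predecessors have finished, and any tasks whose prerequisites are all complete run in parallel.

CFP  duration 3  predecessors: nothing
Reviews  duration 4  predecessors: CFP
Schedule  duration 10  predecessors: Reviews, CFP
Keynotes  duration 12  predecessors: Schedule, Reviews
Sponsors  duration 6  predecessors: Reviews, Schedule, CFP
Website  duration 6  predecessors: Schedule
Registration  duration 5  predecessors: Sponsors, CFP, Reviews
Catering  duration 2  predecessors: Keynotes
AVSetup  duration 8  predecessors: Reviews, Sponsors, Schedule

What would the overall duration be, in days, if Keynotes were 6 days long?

31

Actual critical path: CFP→Reviews→Schedule→Keynotes→Catering = 3+4+10+12+2 = 31 ⇒ 31 days.
Keynotes is on the critical path; changing it to 6 makes that path 25 days.
Now CFP→Reviews→Schedule→Sponsors→AVSetup = 3+4+10+6+8 = 31 is longest, so the finish becomes 31 days.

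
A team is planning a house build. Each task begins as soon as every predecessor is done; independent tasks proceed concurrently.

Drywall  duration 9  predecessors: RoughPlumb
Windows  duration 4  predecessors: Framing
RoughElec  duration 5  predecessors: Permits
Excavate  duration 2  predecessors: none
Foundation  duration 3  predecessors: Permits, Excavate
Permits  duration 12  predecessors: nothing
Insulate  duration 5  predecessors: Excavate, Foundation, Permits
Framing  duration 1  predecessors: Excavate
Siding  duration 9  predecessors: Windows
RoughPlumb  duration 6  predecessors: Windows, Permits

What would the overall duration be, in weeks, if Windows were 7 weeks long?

27

As given, the longest chain is Permits→RoughPlumb→Drywall = 12+6+9 = 27, so the finish is 27 weeks.
Windows is off the critical path — its longest chain is 22 weeks, giving 5 of slack.
The critical path is still Permits→RoughPlumb→Drywall; finish is now 27 weeks.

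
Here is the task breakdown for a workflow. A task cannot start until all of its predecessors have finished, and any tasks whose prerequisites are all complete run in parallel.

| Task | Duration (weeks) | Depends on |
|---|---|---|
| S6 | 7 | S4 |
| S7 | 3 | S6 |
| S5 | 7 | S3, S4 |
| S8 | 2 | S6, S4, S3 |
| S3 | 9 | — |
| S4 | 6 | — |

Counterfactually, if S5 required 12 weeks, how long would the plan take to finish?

The binding path is S3→S5 = 9+7 = 16; finish at 16 weeks.
S5 lies on that path, so at 12 weeks the path becomes 21 weeks.
That remains the longest chain; total 21 weeks.

21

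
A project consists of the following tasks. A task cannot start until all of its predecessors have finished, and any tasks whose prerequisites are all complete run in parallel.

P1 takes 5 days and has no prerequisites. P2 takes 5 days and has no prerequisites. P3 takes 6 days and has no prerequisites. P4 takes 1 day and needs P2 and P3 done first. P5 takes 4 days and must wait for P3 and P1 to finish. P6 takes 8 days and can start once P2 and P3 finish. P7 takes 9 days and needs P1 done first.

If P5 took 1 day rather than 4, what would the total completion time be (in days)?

Actual critical path: P1→P7 = 5+9 = 14 ⇒ 14 days.
P5 has 4 days of float (longest path through it is 10).
No other chain overtakes it, so the finish is 14 days.

14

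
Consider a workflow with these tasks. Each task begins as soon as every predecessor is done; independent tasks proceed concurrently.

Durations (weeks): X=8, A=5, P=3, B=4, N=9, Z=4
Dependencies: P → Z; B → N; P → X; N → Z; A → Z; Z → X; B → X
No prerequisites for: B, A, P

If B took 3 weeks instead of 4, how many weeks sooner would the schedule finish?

1

As given, the longest chain is B→N→Z→X = 4+9+4+8 = 25, so the finish is 25 weeks.
B lies on that path, so at 3 weeks the path becomes 24 weeks.
That remains the longest chain; total 24 weeks.
Change in finish: 24 − 25 = -1 weeks.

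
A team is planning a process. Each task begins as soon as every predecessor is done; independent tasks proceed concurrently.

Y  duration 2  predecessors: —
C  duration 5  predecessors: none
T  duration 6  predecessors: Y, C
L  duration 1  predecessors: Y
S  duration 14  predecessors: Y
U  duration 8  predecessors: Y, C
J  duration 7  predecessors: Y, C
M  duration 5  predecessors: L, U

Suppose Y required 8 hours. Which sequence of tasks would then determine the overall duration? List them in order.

Critical path before the change: C→U→M = 5+8+5 = 18 giving 18 hours.
The longest path through Y is only 16 hours, so Y has float 2.
Now Y→S = 8+14 = 22 is longest, so the finish becomes 22 hours.

Y, S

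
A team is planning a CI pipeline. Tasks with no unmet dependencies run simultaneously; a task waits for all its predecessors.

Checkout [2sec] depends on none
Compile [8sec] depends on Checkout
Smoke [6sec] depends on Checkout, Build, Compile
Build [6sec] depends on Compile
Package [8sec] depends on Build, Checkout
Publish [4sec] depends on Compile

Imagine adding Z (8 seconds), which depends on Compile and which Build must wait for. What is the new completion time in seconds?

Originally the schedule takes 24 seconds.
With Z inserted, Build now waits for max(Compile, Z).
New critical path: Checkout→Compile→Z→Build→Package = 2+8+8+6+8 = 32 ⇒ 32 seconds.

32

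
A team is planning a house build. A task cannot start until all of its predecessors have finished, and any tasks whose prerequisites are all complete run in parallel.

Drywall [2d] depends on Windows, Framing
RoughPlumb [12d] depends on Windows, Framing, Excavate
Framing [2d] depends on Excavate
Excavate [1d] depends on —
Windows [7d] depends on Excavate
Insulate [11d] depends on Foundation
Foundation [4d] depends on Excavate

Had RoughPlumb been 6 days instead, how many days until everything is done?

16

Actual critical path: Excavate→Windows→RoughPlumb = 1+7+12 = 20 ⇒ 20 days.
RoughPlumb is on the critical path; changing it to 6 makes that path 14 days.
Now Excavate→Foundation→Insulate = 1+4+11 = 16 is longest, so the finish becomes 16 days.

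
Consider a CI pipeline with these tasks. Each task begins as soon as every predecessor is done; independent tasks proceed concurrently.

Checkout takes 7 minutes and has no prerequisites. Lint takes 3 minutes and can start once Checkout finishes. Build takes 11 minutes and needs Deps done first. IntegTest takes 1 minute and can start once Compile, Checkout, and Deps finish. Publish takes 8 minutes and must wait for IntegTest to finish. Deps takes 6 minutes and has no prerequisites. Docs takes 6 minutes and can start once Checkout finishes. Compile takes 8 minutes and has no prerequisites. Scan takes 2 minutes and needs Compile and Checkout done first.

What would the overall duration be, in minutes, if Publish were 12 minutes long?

21

Baseline: Compile→IntegTest→Publish = 8+1+8 = 17 → 17 minutes.
Publish lies on that path, so at 12 minutes the path becomes 21 minutes.
That remains the longest chain; total 21 minutes.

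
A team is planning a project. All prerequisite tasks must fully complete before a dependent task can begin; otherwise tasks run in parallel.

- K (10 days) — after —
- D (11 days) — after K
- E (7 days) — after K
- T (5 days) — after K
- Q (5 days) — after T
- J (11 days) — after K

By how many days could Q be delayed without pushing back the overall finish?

1

The longest chain is K→J = 10+11 = 21; overall finish 21 days.
Longest path through Q: 20 days (earliest finish 20, latest finish 21).
So Q can slip 21 − 20 = 1 day.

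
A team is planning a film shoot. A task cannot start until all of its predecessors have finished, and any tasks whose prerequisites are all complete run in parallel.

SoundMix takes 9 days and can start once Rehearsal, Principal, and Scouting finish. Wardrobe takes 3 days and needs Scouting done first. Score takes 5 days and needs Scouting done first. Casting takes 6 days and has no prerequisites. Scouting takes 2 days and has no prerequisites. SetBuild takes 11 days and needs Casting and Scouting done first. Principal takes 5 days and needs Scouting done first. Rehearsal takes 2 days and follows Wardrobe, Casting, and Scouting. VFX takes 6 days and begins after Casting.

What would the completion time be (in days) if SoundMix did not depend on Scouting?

17

Before: longest chain Casting→SetBuild = 6+11 = 17, finish 17.
Dropping Scouting→SoundMix doesn't change SoundMix's earliest start (8); another predecessor still binds.
New critical path: Casting→SetBuild = 6+11 = 17 ⇒ 17 days.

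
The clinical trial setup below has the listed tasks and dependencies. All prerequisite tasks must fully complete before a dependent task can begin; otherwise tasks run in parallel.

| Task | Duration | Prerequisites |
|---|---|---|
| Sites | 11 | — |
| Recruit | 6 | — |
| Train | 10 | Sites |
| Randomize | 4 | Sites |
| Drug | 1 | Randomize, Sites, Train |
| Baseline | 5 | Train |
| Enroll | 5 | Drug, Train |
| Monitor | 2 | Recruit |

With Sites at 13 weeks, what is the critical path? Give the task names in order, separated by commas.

Baseline: Sites→Train→Drug→Enroll = 11+10+1+5 = 27 → 27 weeks.
Sites lies on that path, so at 13 weeks the path becomes 29 weeks.
That remains the longest chain; total 29 weeks.

Sites, Train, Drug, Enroll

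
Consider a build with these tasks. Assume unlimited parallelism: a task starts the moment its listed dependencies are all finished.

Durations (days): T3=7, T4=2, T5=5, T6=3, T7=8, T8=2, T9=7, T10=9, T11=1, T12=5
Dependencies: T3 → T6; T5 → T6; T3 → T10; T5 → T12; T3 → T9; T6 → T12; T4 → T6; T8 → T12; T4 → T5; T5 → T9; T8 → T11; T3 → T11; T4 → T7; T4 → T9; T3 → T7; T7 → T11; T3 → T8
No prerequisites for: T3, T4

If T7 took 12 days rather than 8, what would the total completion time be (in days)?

20

As given, the longest chain is T3→T7→T11 = 7+8+1 = 16, so the finish is 16 days.
T7 lies on that path, so at 12 days the path becomes 20 days.
That remains the longest chain; total 20 days.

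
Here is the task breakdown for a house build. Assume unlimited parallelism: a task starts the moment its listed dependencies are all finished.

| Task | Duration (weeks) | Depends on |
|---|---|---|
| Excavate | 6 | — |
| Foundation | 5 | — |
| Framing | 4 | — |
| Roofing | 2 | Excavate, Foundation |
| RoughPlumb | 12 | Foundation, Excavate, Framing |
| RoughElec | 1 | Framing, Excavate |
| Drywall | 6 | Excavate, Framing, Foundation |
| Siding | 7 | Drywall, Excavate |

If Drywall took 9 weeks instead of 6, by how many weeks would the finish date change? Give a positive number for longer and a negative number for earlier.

3

As given, the longest chain is Excavate→Drywall→Siding = 6+6+7 = 19, so the finish is 19 weeks.
Since Drywall is critical, the +3 change carries straight to that chain (now 22 weeks).
That remains the longest chain; total 22 weeks.
Change in finish: 22 − 19 = +3 weeks.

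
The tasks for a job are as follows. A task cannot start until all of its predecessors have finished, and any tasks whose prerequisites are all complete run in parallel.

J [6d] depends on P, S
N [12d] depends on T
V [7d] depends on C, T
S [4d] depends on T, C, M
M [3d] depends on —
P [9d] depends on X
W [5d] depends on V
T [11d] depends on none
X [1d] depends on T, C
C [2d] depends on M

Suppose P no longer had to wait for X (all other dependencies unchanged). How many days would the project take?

23

Before: longest chain T→X→P→J = 11+1+9+6 = 27, finish 27.
Without X→P, P's earliest start moves from 12 to 0.
After: T→N = 11+12 = 23 → 23 days.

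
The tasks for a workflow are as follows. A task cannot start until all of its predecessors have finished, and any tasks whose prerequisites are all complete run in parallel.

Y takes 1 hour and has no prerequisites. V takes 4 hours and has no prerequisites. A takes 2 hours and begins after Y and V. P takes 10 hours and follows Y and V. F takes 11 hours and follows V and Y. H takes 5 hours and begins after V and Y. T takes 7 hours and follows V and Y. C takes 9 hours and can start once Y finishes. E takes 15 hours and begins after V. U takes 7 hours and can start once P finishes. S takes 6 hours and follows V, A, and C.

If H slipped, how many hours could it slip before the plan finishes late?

12

The longest chain is V→P→U = 4+10+7 = 21; overall finish 21 hours.
H finishes as early as 9 and must finish by 21.
Slack of H = 16 − 4 = 12 hours.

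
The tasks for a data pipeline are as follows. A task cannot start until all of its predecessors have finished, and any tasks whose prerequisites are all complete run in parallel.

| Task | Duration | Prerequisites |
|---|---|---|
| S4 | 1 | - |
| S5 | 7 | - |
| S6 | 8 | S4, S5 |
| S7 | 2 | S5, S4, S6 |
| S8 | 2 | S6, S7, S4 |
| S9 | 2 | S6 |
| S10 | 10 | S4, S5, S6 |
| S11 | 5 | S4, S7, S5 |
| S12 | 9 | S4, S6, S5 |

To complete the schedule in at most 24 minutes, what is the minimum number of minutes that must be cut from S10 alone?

Current finish: 25 minutes; target: 24.
S10 is on every critical path, so each minute cut from S10 cuts the finish by one (this holds down to a finish of 24).
Need 25 − 24 = 1 minute off S10 → S10 becomes 9 minutes, finish becomes 24.

1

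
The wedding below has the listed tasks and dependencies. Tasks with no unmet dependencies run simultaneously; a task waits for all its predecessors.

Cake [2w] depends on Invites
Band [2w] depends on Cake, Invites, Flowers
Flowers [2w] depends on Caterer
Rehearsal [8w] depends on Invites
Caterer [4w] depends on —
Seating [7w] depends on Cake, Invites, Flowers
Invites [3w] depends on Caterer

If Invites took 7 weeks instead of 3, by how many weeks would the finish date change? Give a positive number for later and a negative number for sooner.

4

As given, the longest chain is Caterer→Invites→Cake→Seating = 4+3+2+7 = 16, so the finish is 16 weeks.
Invites lies on that path, so at 7 weeks the path becomes 20 weeks.
No other chain overtakes it, so the finish is 20 weeks.
Change in finish: 20 − 16 = +4 weeks.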